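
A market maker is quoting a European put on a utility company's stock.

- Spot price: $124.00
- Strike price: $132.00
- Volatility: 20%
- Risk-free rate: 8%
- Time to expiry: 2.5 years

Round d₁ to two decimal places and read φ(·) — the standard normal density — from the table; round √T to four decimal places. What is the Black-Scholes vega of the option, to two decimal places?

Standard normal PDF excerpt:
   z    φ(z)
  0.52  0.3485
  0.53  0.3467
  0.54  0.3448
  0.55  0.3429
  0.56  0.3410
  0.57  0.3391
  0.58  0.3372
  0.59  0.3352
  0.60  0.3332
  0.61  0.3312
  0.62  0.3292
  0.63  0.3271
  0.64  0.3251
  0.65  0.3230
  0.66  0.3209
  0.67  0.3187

65.72

σ√T = 0.2 × 1.5811 = 0.3162
d₁ = [ln(124/132) + (0.08 + ½·0.2²)·2.5] / (σ√T) = (-0.0625 + 0.2500) / 0.3162 = 0.5929 ≈ 0.59
√T = √2.5 = 1.5811
φ(d₁) = φ(0.59) = 0.3352
vega = S·φ(d₁)·√T = 124·0.3352·1.5811 = 65.7181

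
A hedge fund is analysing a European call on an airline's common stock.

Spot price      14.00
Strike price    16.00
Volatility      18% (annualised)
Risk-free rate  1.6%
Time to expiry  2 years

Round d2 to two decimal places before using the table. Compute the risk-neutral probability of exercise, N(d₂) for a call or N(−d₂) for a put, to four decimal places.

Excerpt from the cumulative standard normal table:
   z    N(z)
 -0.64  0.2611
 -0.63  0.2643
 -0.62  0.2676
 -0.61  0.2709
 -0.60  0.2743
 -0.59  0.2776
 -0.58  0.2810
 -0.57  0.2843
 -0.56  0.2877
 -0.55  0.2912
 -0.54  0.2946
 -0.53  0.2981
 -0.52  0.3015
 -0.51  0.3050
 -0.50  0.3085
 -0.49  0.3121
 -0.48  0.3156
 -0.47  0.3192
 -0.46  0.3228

T = 2;  σ√T = 0.2546
d₁ = [ln(14/16) + (0.016 + 0.18²/2)·2] / 0.2546 = [-0.1335 + 0.0644] / 0.2546 = -0.2716 which rounds to -0.27
d₂ = d₁ − σ√T = -0.2716 − 0.2546 = -0.5261 which rounds to -0.53
Pr(exercise) under Q = N(d₂) = 0.2981

0.2981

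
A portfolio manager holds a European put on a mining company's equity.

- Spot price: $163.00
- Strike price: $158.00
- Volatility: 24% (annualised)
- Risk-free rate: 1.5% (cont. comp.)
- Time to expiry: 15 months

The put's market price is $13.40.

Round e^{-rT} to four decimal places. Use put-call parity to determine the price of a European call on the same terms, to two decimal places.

$21.34

e^(−rT) = e^(−0.015·1.25) = 0.9814
Put-call parity: C − P = S − K·e^(−rT) = 163 − 158·0.9814 = 163 − 155.0612 = 7.9388
C = P + (C − P) = 13.40 + (7.9388) = 21.3388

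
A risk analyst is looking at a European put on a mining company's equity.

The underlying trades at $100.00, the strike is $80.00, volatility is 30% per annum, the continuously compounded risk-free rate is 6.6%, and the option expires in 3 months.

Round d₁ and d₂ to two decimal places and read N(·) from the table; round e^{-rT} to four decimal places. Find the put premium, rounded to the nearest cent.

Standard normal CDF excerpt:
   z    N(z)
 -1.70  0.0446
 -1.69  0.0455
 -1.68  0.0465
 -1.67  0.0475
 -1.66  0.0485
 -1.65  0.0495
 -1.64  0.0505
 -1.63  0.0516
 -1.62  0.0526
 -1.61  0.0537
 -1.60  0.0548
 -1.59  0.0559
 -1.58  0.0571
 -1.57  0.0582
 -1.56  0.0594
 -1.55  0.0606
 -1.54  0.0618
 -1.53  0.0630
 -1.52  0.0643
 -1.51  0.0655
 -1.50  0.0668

T = 0.25;  σ√T = 0.1500
d₁ = [ln(100/80) + (0.066 + ½·0.3²)·0.25] / (σ√T) = (0.2231 + 0.0278) / 0.1500 = 1.6726 which rounds to 1.67
d₂ = 1.6726 − 0.1500 = 1.5226 which rounds to 1.52
e^(−rT) = e^(−0.066·0.25) = 0.9836
P = 80·0.9836·N(-1.52) − 100·N(-1.67) = 80·0.9836·0.0643 − 100·0.0475 = 5.0596 − 4.7500 = 0.3096

$0.31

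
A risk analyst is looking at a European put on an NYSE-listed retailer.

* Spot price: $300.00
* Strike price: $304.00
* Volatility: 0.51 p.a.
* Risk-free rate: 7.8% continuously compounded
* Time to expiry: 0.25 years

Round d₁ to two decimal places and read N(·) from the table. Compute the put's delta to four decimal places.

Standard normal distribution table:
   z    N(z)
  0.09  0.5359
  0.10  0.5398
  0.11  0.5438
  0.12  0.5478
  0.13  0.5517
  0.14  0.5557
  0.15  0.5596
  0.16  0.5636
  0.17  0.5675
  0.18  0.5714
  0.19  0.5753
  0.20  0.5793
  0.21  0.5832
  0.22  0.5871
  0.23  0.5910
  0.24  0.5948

-0.4404

T = 0.25;  σ√T = 0.2550
d₁ = [ln(300/304) + (0.078 + 0.51²/2)·0.25] / 0.2550 = [-0.0132 + 0.0520] / 0.2550 = 0.1520 ⇒ 0.15
N(d₁) = N(0.15) = 0.5596
Δ_put = N(d₁) − 1 = 0.5596 − 1 = -0.4404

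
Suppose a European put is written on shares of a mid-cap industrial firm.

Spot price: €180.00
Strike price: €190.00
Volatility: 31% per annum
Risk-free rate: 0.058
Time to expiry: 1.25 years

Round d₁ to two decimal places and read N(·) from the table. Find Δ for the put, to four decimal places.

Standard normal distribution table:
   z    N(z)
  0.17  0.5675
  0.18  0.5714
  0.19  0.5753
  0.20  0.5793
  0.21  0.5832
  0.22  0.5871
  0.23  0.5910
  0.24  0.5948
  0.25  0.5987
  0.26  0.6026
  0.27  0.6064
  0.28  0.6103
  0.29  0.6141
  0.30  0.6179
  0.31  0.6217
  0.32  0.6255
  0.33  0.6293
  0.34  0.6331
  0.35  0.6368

-0.4090

T = 1.25;  σ√T = 0.3466
ln(S/K) + (r + σ²/2)T = ln(180/190) + (0.058 + 0.31²/2)·1.25 = -0.0541 + 0.1326 = 0.0785
d₁ = 0.0785 / 0.3466 = 0.2265 ⇒ 0.23
N(d₁) = N(0.23) = 0.5910
Δ_put = N(d₁) − 1 = 0.5910 − 1 = -0.4090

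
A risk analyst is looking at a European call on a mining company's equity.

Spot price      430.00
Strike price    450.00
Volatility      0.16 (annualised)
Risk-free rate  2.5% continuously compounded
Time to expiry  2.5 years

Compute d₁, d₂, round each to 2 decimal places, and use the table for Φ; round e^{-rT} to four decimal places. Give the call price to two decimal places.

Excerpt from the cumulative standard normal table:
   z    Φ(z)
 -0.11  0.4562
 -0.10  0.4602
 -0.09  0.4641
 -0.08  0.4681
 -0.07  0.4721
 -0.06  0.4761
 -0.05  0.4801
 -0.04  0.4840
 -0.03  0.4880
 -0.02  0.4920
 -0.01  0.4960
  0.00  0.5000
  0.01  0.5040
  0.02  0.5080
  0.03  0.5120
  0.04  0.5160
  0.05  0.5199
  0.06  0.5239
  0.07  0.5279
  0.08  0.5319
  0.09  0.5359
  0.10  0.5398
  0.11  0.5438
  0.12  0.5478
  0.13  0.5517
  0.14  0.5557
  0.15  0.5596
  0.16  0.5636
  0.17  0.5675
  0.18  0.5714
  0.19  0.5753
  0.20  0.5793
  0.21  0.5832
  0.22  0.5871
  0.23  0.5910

σ√T = 0.16·√2.5 = 0.2530
d₁ = [ln(430/450) + (0.025 + 0.16²/2)·2.5] / 0.2530 = [-0.0455 + 0.0945] / 0.2530 = 0.1938 which rounds to 0.19
d₂ = d₁ − σ√T = 0.1938 − 0.2530 = -0.0591 which rounds to -0.06
e^(−rT) = e^(−0.025·2.5) = 0.9394
C = 430·N(0.19) − 450·0.9394·N(-0.06) = 430·0.5753 − 450·0.9394·0.4761 = 247.3790 − 201.2618 = 46.1172

46.12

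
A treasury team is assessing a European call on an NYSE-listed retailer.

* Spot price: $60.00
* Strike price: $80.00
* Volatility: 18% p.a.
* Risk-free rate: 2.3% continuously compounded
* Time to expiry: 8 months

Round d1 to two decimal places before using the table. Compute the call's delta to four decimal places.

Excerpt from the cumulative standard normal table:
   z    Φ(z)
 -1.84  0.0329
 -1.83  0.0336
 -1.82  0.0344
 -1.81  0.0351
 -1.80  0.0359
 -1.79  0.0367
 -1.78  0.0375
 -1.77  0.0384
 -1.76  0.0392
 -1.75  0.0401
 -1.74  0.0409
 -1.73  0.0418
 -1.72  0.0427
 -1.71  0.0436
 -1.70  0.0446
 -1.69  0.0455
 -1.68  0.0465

T = 0.6667;  σ√T = 0.1470
d₁ = [ln(60/80) + (0.023 + 0.18²/2)·0.6667] / 0.1470 = [-0.2877 + 0.0261] / 0.1470 = -1.7796 which rounds to -1.78
N(d₁) = N(-1.78) = 0.0375
Δ_call = N(d₁) = 0.0375

0.0375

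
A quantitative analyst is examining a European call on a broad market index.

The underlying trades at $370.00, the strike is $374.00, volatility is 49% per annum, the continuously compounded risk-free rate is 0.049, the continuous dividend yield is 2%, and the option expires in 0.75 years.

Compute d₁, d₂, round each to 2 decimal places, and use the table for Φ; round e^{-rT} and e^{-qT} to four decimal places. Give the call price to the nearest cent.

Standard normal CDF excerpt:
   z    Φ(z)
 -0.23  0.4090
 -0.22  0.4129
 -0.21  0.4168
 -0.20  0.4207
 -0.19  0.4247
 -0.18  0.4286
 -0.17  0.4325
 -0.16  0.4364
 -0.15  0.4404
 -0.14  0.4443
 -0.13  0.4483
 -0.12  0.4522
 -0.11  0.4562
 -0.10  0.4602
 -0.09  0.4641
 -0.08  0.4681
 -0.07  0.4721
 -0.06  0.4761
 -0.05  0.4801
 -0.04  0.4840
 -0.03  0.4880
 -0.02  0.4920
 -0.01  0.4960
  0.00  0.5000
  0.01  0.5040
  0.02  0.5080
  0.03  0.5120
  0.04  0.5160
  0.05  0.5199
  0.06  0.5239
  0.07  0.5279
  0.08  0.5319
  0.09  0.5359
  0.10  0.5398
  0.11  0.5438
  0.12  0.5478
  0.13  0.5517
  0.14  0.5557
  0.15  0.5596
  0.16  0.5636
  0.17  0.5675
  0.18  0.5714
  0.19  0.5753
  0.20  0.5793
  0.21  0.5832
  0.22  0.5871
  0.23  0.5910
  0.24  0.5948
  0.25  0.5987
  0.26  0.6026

σ√T = 0.49·√0.75 = 0.4244
d₁ = [ln(370/374) + (0.049 − 0.02 + ½·0.49²)·0.75] / (σ√T) = (-0.0108 + 0.1118) / 0.4244 = 0.2381 ⇒ 0.24
d₂ = 0.2381 − 0.4244 = -0.1863 ⇒ -0.19
e^(−qT) = e^(−0.02·0.75) = 0.9851;  e^(−rT) = e^(−0.049·0.75) = 0.9639
C = 370·0.9851·N(0.24) − 374·0.9639·N(-0.19) = 370·0.9851·0.5948 − 374·0.9639·0.4247 = 216.7969 − 153.1038 = 63.6931

$63.69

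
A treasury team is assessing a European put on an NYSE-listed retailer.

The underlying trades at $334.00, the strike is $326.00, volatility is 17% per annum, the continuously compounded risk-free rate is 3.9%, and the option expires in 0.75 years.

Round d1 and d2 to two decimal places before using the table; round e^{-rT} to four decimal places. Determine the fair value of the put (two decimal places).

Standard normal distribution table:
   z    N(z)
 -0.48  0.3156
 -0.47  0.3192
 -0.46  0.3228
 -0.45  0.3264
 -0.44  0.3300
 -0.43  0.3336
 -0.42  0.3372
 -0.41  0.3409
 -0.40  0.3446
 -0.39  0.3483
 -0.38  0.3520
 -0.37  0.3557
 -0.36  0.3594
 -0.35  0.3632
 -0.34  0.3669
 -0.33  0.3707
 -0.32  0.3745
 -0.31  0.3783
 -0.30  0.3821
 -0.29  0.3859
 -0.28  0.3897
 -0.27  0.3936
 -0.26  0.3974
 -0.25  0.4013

$11.96

σ√T = 0.17·√0.75 = 0.1472
d₁ = [ln(334/326) + (0.039 + ½·0.17²)·0.75] / (σ√T) = (0.0242 + 0.0401) / 0.1472 = 0.4370 ⇒ 0.44
d₂ = 0.4370 − 0.1472 = 0.2897 ⇒ 0.29
e^(−rT) = e^(−0.039·0.75) = 0.9712
P = 326·0.9712·N(-0.29) − 334·N(-0.44) = 326·0.9712·0.3859 − 334·0.3300 = 122.1803 − 110.2200 = 11.9603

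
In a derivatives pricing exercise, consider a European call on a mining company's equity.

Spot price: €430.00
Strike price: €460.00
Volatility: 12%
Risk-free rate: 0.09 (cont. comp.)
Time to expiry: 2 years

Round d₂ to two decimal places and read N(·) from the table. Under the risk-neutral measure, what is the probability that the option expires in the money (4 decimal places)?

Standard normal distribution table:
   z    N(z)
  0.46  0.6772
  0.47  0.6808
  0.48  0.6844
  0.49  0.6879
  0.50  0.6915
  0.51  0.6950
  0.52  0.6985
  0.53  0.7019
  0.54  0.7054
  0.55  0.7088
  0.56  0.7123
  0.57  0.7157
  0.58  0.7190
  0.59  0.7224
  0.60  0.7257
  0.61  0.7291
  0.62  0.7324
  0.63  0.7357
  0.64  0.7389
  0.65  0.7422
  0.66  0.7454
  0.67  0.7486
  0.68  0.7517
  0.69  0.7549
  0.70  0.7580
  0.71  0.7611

σ√T = 0.12·√2 = 0.1697
d₁ = [ln(430/460) + (0.09 + 0.12²/2)·2] / 0.1697 = [-0.0674 + 0.1944] / 0.1697 = 0.7481 → 0.75
d₂ = d₁ − σ√T = 0.7481 − 0.1697 = 0.5784 → 0.58
Pr(exercise) under Q = N(d₂) = 0.7190

0.7190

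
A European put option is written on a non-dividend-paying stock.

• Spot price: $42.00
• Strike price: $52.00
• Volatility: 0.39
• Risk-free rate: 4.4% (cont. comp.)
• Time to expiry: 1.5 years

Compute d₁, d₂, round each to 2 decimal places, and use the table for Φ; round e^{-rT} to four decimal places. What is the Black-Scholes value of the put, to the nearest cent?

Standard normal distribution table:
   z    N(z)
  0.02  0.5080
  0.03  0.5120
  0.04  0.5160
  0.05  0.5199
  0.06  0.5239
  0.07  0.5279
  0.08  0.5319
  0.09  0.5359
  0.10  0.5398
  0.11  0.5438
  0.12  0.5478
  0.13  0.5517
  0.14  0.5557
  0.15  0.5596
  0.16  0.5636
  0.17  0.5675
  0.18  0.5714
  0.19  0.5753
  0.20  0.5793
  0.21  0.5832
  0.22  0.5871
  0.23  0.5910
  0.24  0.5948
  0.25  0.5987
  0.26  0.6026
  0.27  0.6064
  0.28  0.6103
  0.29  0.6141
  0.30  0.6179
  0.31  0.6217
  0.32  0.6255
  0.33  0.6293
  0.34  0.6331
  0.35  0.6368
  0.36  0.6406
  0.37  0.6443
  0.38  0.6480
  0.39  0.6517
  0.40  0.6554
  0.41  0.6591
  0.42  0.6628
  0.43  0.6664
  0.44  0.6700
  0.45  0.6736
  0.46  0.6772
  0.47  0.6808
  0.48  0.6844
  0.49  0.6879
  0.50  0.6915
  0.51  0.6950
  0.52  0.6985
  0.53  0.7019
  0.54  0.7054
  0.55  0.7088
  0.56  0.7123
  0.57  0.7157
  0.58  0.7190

T = 1.5;  σ√T = 0.4777
d₁ = [ln(42/52) + (0.044 + ½·0.39²)·1.5] / (σ√T) = (-0.2136 + 0.1801) / 0.4777 = -0.0701 → -0.07
d₂ = -0.0701 − 0.4777 = -0.5478 → -0.55
exp(−rT) = exp(−0.044·1.5) = 0.9361
P = 52·0.9361·N(0.55) − 42·N(0.07) = 52·0.9361·0.7088 − 42·0.5279 = 34.5024 − 22.1718 = 12.3306

$12.33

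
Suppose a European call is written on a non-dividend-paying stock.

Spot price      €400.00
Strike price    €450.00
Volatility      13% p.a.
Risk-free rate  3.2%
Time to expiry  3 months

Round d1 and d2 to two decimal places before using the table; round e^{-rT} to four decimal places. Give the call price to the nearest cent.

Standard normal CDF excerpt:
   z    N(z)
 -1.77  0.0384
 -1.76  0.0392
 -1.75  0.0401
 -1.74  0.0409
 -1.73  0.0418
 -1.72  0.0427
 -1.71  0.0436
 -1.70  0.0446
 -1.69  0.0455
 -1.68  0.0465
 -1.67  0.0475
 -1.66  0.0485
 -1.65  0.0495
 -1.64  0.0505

σ√T = 0.13 × 0.5000 = 0.0650
ln(S/K) + (r + σ²/2)T = ln(400/450) + (0.032 + 0.13²/2)·0.25 = -0.1178 + 0.0101 = -0.1077
d₁ = -0.1077 / 0.0650 = -1.6565 ⇒ -1.66
d₂ = d₁ − σ√T = -1.6565 − 0.0650 = -1.7215 ⇒ -1.72
e^(−rT) = e^(−0.032·0.25) = 0.9920
N(d₁) = N(-1.66) = 0.0485;  N(d₂) = N(-1.72) = 0.0427
C = 400·0.0485 − 450·0.9920·0.0427 = 19.4000 − 19.0613 = 0.3387

€0.34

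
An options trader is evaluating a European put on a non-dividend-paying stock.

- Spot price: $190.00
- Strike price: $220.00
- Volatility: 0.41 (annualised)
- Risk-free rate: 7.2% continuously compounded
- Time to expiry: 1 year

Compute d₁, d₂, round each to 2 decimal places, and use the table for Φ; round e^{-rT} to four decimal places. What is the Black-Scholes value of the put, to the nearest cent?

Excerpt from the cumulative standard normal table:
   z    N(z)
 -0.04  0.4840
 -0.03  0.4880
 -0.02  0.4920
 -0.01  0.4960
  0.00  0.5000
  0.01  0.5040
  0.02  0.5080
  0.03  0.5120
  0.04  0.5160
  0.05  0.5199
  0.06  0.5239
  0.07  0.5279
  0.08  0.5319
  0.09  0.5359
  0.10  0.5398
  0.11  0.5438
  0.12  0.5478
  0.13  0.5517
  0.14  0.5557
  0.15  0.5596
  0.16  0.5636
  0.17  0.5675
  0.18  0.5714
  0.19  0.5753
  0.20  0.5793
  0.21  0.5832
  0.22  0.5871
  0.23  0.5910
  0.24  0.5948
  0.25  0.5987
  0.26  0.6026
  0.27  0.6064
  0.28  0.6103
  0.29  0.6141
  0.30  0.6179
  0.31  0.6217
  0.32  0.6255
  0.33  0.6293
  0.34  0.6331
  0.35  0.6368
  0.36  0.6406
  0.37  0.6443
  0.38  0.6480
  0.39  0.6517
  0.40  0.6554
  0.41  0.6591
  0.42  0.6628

σ√T = 0.41 × 1.0000 = 0.4100
d₁ = [ln(190/220) + (0.072 + 0.41²/2)·1] / 0.4100 = [-0.1466 + 0.1560] / 0.4100 = 0.0230 ≈ 0.02
d₂ = d₁ − σ√T = 0.0230 − 0.4100 = -0.3870 ≈ -0.39
e^(−rT) = e^(−0.072·1) = 0.9305
P = 220·0.9305·N(0.39) − 190·N(-0.02) = 220·0.9305·0.6517 − 190·0.4920 = 133.4095 − 93.4800 = 39.9295

$39.93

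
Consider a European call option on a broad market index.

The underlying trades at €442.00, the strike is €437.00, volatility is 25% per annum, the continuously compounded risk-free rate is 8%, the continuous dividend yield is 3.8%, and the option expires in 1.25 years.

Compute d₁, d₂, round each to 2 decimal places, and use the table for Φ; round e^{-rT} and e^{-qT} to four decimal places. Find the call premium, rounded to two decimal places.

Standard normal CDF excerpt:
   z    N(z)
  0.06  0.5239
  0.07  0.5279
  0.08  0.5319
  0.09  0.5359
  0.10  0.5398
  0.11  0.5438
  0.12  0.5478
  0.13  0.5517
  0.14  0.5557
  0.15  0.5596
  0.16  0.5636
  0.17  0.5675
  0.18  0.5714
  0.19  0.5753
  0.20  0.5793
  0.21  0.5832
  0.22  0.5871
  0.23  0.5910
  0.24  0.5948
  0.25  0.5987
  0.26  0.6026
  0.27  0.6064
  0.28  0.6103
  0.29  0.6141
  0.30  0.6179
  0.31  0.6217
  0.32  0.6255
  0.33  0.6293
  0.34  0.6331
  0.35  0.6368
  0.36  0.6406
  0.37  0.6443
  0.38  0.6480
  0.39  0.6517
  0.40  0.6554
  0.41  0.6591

€59.67

σ√T = 0.25·√1.25 = 0.2795
d₁ = [ln(442/437) + (0.08 − 0.038 + 0.25²/2)·1.25] / 0.2795 = [0.0114 + 0.0916] / 0.2795 = 0.3683 ≈ 0.37
d₂ = d₁ − σ√T = 0.3683 − 0.2795 = 0.0888 ≈ 0.09
exp(−qT) = exp(−0.038·1.25) = 0.9536;  exp(−rT) = exp(−0.08·1.25) = 0.9048
C = 442·0.9536·N(0.37) − 437·0.9048·N(0.09) = 442·0.9536·0.6443 − 437·0.9048·0.5359 = 271.5668 − 211.8936 = 59.6732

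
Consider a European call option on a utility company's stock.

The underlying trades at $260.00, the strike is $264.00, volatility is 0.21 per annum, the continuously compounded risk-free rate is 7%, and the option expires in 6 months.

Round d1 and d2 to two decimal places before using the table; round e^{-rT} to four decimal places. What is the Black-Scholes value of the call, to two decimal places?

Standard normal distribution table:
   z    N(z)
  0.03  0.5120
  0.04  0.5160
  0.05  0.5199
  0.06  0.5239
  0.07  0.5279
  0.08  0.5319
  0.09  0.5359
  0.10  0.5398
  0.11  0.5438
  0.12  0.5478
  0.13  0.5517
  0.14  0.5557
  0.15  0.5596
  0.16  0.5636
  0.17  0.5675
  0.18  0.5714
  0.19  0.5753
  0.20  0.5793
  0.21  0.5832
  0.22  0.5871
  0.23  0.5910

σ√T = 0.21·√0.5 = 0.1485
d₁ = [ln(260/264) + (0.07 + ½·0.21²)·0.5] / (σ√T) = (-0.0153 + 0.0460) / 0.1485 = 0.2071 ⇒ 0.21
d₂ = 0.2071 − 0.1485 = 0.0586 ⇒ 0.06
exp(−rT) = exp(−0.07·0.5) = 0.9656
N(d₁) = N(0.21) = 0.5832;  N(d₂) = N(0.06) = 0.5239
C = 260·0.5832 − 264·0.9656·0.5239 = 151.6320 − 133.5517 = 18.0803

$18.08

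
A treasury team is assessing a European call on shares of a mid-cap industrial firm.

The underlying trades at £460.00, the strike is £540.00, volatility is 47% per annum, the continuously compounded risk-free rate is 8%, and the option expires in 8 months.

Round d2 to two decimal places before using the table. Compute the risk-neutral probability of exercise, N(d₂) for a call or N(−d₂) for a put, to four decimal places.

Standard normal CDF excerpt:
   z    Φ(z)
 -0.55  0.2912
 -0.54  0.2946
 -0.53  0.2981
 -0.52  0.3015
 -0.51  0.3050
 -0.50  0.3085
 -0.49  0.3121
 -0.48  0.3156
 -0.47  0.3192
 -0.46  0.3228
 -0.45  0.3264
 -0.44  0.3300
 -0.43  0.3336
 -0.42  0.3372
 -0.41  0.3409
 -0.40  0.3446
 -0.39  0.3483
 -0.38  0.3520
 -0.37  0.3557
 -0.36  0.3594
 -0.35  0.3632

0.3192

σ√T = 0.47 × 0.8165 = 0.3838
d₁ = [ln(460/540) + (0.08 + 0.47²/2)·0.6667] / 0.3838 = [-0.1603 + 0.1270] / 0.3838 = -0.0870 → -0.09
d₂ = d₁ − σ√T = -0.0870 − 0.3838 = -0.4707 → -0.47
Risk-neutral Pr[S_T > K] = N(d₂) = N(-0.47) = 0.3192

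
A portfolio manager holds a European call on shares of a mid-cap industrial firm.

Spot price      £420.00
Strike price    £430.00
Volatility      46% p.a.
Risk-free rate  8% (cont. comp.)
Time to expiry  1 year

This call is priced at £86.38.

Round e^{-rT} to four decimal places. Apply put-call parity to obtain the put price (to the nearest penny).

e^(−rT) = e^(−0.08·1) = 0.9231
Put-call parity: C − P = S − K·e^(−rT) = 420 − 430·0.9231 = 420 − 396.9330 = 23.0670
P = C − (C − P) = 86.38 − (23.0670) = 63.3130

£63.31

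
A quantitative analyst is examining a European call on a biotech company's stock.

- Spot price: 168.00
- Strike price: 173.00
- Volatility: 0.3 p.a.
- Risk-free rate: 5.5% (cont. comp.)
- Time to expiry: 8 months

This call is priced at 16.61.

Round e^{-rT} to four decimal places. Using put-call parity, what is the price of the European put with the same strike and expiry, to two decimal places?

15.38

e^(−rT) = e^(−0.055·0.6667) = 0.9640
Put-call parity: C − P = S − K·e^(−rT) = 168 − 173·0.9640 = 168 − 166.7720 = 1.2280
P = C − (C − P) = 16.61 − (1.2280) = 15.3820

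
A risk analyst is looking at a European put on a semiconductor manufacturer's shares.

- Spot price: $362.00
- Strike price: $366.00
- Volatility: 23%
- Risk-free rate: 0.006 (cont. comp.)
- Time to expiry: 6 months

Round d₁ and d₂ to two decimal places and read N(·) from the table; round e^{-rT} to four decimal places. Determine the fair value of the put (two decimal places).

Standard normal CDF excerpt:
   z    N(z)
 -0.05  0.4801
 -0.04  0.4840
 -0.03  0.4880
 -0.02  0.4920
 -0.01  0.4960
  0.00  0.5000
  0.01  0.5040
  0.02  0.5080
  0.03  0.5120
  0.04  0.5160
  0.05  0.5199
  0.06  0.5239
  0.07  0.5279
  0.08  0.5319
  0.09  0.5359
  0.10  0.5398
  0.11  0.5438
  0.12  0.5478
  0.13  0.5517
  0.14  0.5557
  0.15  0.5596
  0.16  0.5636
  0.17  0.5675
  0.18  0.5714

T = 0.5;  σ√T = 0.1626
ln(S/K) + (r + σ²/2)T = ln(362/366) + (0.006 + 0.23²/2)·0.5 = -0.0110 + 0.0162 = 0.0052
d₁ = 0.0052 / 0.1626 = 0.0322 → 0.03
d₂ = d₁ − σ√T = 0.0322 − 0.1626 = -0.1304 → -0.13
exp(−rT) = exp(−0.006·0.5) = 0.9970
N(−d₂) = N(0.13) = 0.5517;  N(−d₁) = N(-0.03) = 0.4880
P = 366·0.9970·0.5517 − 362·0.4880 = 201.3164 − 176.6560 = 24.6604

$24.66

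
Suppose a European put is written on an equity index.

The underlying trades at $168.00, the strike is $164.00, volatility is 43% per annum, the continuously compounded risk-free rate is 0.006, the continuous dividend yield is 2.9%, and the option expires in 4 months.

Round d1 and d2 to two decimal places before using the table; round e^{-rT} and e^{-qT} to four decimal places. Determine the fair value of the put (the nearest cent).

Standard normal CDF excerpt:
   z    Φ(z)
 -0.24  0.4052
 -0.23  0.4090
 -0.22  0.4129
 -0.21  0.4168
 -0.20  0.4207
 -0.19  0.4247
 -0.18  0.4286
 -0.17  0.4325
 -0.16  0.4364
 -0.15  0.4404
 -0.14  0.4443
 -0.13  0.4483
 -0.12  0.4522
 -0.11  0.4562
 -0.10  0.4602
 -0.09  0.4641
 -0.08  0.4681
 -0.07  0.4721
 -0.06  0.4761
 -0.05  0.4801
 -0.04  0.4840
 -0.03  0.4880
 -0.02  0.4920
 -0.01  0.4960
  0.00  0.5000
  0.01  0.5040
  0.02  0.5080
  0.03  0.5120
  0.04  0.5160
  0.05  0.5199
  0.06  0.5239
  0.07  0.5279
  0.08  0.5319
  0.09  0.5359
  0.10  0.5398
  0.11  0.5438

σ√T = 0.43·√0.3333 = 0.2483
d₁ = [ln(168/164) + (0.006 − 0.029 + 0.43²/2)·0.3333] / 0.2483 = [0.0241 + 0.0231] / 0.2483 = 0.1903 ≈ 0.19
d₂ = d₁ − σ√T = 0.1903 − 0.2483 = -0.0579 ≈ -0.06
exp(−qT) = exp(−0.029·0.3333) = 0.9904;  exp(−rT) = exp(−0.006·0.3333) = 0.9980
P = 164·0.9980·N(0.06) − 168·0.9904·N(-0.19) = 164·0.9980·0.5239 − 168·0.9904·0.4247 = 85.7478 − 70.6646 = 15.0831

$15.08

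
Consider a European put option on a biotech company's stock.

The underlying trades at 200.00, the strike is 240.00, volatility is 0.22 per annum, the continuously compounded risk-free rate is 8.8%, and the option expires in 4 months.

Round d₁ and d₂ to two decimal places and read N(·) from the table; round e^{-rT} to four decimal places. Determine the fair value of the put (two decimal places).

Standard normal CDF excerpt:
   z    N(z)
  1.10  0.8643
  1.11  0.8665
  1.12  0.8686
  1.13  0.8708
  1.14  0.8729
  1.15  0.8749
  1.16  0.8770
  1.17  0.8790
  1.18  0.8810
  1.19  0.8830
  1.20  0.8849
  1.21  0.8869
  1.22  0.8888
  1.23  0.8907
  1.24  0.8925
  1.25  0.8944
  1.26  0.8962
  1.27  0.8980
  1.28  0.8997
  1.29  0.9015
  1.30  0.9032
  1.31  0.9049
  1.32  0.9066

T = 0.3333;  σ√T = 0.1270
ln(S/K) + (r + σ²/2)T = ln(200/240) + (0.088 + 0.22²/2)·0.3333 = -0.1823 + 0.0374 = -0.1449
d₁ = -0.1449 / 0.1270 = -1.1410 ⇒ -1.14
d₂ = d₁ − σ√T = -1.1410 − 0.1270 = -1.2680 ⇒ -1.27
exp(−rT) = exp(−0.088·0.3333) = 0.9711
P = 240·0.9711·N(1.27) − 200·N(1.14) = 240·0.9711·0.8980 − 200·0.8729 = 209.2915 − 174.5800 = 34.7115

34.71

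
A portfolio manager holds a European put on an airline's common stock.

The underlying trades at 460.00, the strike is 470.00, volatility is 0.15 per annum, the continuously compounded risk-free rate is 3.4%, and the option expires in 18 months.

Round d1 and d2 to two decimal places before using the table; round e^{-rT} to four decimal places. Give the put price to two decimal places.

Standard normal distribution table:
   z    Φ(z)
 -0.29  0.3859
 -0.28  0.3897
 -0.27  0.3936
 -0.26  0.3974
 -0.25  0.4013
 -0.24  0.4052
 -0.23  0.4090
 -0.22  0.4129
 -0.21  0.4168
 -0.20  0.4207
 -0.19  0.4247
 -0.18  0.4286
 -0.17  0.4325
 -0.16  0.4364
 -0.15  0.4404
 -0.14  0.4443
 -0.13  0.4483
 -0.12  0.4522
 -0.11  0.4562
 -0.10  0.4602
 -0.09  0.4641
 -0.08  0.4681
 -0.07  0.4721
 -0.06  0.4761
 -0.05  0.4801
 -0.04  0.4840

T = 1.5;  σ√T = 0.1837
d₁ = [ln(460/470) + (0.034 + ½·0.15²)·1.5] / (σ√T) = (-0.0215 + 0.0679) / 0.1837 = 0.2524 ⇒ 0.25
d₂ = 0.2524 − 0.1837 = 0.0687 ⇒ 0.07
exp(−rT) = exp(−0.034·1.5) = 0.9503
P = 470·0.9503·N(-0.07) − 460·N(-0.25) = 470·0.9503·0.4721 − 460·0.4013 = 210.8592 − 184.5980 = 26.2612

26.26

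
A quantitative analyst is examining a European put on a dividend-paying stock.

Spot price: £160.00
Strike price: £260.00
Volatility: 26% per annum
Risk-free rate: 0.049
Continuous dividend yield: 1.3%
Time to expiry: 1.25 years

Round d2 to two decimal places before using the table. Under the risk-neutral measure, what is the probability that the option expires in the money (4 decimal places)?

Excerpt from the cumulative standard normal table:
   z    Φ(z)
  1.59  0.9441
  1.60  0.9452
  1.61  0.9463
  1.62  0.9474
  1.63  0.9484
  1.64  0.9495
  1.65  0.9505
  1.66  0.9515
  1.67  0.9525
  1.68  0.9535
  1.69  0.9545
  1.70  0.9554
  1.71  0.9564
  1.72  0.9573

σ√T = 0.26 × 1.1180 = 0.2907
d₁ = [ln(160/260) + (0.049 − 0.013 + 0.26²/2)·1.25] / 0.2907 = [-0.4855 + 0.0872] / 0.2907 = -1.3700 ⇒ -1.37
d₂ = d₁ − σ√T = -1.3700 − 0.2907 = -1.6607 ⇒ -1.66
Pr(exercise) under Q = N(−d₂) = N(1.66) = 0.9515

0.9515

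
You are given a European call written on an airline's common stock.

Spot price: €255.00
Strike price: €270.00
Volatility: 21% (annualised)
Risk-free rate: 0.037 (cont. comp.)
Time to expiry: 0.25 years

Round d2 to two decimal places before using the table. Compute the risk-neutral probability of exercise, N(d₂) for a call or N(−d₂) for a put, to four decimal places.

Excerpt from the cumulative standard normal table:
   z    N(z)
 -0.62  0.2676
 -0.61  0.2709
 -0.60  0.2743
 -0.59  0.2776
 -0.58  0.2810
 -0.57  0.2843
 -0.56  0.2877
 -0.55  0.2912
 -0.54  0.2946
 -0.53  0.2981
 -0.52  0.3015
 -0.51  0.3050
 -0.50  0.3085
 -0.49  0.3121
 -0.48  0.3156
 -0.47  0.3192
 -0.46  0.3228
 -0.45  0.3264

σ√T = 0.21·√0.25 = 0.1050
d₁ = [ln(255/270) + (0.037 + 0.21²/2)·0.25] / 0.1050 = [-0.0572 + 0.0148] / 0.1050 = -0.4038 ≈ -0.40
d₂ = d₁ − σ√T = -0.4038 − 0.1050 = -0.5088 ≈ -0.51
Pr(exercise) under Q = N(d₂) = 0.3050

0.3050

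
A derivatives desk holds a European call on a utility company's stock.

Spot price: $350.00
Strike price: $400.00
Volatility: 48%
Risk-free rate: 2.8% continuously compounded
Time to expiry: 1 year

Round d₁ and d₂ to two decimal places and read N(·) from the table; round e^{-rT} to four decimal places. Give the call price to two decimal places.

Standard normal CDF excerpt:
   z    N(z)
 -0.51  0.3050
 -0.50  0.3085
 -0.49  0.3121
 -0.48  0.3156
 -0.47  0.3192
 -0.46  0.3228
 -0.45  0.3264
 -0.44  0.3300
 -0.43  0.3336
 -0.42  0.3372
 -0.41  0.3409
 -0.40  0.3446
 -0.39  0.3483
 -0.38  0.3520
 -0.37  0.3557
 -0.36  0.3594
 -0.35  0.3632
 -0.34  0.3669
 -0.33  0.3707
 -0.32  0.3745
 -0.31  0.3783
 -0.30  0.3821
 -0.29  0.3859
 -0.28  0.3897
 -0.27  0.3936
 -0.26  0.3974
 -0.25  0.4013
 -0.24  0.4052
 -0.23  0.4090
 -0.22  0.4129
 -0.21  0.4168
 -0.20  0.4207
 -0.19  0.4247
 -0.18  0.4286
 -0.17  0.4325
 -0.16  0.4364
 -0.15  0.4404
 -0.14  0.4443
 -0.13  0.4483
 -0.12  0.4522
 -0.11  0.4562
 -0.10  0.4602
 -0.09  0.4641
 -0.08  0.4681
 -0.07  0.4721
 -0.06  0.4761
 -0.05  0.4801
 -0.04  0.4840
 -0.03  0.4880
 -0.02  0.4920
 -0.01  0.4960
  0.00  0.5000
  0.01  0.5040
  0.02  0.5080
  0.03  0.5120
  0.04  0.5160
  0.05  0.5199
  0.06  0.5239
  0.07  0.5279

σ√T = 0.48·√1 = 0.4800
d₁ = [ln(350/400) + (0.028 + 0.48²/2)·1] / 0.4800 = [-0.1335 + 0.1432] / 0.4800 = 0.0201 ≈ 0.02
d₂ = d₁ − σ√T = 0.0201 − 0.4800 = -0.4599 ≈ -0.46
exp(−rT) = exp(−0.028·1) = 0.9724
N(d₁) = N(0.02) = 0.5080;  N(d₂) = N(-0.46) = 0.3228
C = 350·0.5080 − 400·0.9724·0.3228 = 177.8000 − 125.5563 = 52.2437

$52.24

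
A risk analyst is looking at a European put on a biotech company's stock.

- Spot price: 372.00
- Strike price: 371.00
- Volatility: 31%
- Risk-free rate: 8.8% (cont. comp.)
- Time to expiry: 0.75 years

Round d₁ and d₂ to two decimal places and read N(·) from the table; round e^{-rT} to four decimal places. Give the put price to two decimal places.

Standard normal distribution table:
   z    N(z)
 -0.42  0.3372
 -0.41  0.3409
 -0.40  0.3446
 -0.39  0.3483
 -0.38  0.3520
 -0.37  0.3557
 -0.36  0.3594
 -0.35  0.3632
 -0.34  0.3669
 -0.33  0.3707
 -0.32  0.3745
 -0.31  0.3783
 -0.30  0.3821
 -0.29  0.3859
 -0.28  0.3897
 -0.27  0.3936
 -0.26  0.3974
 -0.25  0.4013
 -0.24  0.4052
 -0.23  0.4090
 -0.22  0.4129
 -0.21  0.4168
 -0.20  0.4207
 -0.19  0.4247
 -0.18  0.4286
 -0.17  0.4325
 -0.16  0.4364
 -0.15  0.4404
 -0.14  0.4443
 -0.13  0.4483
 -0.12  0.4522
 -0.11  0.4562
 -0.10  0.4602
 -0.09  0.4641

27.48

σ√T = 0.31·√0.75 = 0.2685
d₁ = [ln(372/371) + (0.088 + 0.31²/2)·0.75] / 0.2685 = [0.0027 + 0.1020] / 0.2685 = 0.3901 → 0.39
d₂ = d₁ − σ√T = 0.3901 − 0.2685 = 0.1216 → 0.12
e^(−rT) = e^(−0.088·0.75) = 0.9361
N(−d₂) = N(-0.12) = 0.4522;  N(−d₁) = N(-0.39) = 0.3483
P = 371·0.9361·0.4522 − 372·0.3483 = 157.0459 − 129.5676 = 27.4783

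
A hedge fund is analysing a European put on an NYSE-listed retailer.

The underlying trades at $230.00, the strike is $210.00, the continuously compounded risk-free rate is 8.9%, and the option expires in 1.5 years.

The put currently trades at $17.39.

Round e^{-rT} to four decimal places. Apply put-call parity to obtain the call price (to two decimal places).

$63.64

exp(−rT) = exp(−0.089·1.5) = 0.8750
Put-call parity: C − P = S − K·e^(−rT) = 230 − 210·0.8750 = 230 − 183.7500 = 46.2500
C = P + (C − P) = 17.39 + (46.2500) = 63.6400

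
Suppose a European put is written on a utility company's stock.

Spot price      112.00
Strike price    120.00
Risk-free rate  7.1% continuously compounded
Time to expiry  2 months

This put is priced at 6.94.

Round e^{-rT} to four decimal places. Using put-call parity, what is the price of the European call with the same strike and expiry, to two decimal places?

0.36

exp(−rT) = exp(−0.071·0.1667) = 0.9882
Put-call parity: C − P = S − K·e^(−rT) = 112 − 120·0.9882 = 112 − 118.5840 = -6.5840
C = P + (C − P) = 6.94 + (-6.5840) = 0.3560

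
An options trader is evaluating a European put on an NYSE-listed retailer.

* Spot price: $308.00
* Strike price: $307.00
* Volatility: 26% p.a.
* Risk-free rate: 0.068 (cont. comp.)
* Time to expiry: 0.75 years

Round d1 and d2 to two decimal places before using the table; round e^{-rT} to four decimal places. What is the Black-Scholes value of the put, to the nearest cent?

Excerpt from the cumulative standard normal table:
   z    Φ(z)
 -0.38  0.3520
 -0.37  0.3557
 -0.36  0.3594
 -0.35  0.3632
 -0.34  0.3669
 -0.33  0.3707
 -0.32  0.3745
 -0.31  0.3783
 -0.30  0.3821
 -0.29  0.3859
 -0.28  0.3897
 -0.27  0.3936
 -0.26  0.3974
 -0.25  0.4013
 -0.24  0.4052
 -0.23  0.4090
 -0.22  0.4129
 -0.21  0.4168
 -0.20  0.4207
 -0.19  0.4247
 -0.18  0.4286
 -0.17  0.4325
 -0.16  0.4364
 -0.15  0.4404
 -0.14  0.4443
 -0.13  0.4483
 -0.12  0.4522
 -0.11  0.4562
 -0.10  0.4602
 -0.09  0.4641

$18.92

T = 0.75;  σ√T = 0.2252
d₁ = [ln(308/307) + (0.068 + 0.26²/2)·0.75] / 0.2252 = [0.0033 + 0.0764] / 0.2252 = 0.3535 which rounds to 0.35
d₂ = d₁ − σ√T = 0.3535 − 0.2252 = 0.1284 which rounds to 0.13
exp(−rT) = exp(−0.068·0.75) = 0.9503
N(−d₂) = N(-0.13) = 0.4483;  N(−d₁) = N(-0.35) = 0.3632
P = 307·0.9503·0.4483 − 308·0.3632 = 130.7880 − 111.8656 = 18.9224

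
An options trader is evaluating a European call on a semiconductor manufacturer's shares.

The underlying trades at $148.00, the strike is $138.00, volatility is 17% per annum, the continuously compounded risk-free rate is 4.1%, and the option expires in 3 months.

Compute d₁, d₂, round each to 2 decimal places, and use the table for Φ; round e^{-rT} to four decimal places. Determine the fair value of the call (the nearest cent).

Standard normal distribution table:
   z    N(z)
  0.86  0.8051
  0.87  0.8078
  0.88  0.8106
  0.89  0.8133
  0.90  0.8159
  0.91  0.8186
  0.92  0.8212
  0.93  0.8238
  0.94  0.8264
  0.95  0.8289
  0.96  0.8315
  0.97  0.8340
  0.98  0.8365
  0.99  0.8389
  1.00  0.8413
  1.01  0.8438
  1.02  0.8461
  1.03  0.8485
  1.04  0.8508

σ√T = 0.17 × 0.5000 = 0.0850
d₁ = [ln(148/138) + (0.041 + 0.17²/2)·0.25] / 0.0850 = [0.0700 + 0.0139] / 0.0850 = 0.9861 → 0.99
d₂ = d₁ − σ√T = 0.9861 − 0.0850 = 0.9011 → 0.90
exp(−rT) = exp(−0.041·0.25) = 0.9898
C = 148·N(0.99) − 138·0.9898·N(0.90) = 148·0.8389 − 138·0.9898·0.8159 = 124.1572 − 111.4457 = 12.7115

$12.71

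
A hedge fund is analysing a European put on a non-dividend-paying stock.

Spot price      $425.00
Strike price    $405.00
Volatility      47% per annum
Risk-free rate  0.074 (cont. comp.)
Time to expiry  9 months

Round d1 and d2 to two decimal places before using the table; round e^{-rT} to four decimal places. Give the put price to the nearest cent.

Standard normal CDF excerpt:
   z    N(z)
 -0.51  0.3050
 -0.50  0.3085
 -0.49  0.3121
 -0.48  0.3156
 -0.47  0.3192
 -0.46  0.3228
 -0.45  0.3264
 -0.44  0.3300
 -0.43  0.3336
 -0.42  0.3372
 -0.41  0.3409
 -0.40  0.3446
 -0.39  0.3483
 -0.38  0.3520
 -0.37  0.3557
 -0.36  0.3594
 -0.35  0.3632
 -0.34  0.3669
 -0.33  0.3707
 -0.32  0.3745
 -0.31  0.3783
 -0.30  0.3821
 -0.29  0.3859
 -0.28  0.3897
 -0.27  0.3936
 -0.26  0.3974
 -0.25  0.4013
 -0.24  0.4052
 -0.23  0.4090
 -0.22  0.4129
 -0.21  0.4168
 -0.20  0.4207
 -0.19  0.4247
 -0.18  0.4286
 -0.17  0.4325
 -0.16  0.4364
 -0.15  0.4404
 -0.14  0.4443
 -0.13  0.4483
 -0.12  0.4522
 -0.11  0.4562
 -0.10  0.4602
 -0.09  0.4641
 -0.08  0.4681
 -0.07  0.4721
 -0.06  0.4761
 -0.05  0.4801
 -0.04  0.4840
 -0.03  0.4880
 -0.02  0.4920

$46.75

σ√T = 0.47 × 0.8660 = 0.4070
d₁ = [ln(425/405) + (0.074 + 0.47²/2)·0.75] / 0.4070 = [0.0482 + 0.1383] / 0.4070 = 0.4583 ≈ 0.46
d₂ = d₁ − σ√T = 0.4583 − 0.4070 = 0.0513 ≈ 0.05
exp(−rT) = exp(−0.074·0.75) = 0.9460
P = 405·0.9460·N(-0.05) − 425·N(-0.46) = 405·0.9460·0.4801 − 425·0.3228 = 183.9407 − 137.1900 = 46.7507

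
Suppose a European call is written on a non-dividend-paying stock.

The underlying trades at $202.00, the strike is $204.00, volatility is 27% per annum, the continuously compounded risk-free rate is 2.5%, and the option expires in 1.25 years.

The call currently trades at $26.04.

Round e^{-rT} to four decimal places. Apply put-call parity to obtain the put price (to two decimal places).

$21.76

e^(−rT) = e^(−0.025·1.25) = 0.9692
Put-call parity: C − P = S − K·e^(−rT) = 202 − 204·0.9692 = 202 − 197.7168 = 4.2832
P = C − (C − P) = 26.04 − (4.2832) = 21.7568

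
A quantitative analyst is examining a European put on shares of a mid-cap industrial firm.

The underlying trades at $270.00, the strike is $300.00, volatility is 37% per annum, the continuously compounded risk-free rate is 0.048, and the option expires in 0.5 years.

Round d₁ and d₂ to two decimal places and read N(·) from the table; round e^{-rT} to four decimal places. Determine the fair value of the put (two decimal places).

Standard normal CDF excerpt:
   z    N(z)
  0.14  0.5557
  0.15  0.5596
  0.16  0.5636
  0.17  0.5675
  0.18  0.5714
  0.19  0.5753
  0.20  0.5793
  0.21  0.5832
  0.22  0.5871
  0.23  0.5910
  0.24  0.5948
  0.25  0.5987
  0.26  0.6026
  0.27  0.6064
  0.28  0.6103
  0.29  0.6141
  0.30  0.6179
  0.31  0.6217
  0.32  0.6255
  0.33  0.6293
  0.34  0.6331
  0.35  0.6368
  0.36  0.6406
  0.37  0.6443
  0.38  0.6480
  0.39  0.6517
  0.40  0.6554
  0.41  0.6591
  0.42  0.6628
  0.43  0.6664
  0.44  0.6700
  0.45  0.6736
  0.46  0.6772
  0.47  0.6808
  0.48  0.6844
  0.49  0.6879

σ√T = 0.37 × 0.7071 = 0.2616
d₁ = [ln(270/300) + (0.048 + 0.37²/2)·0.5] / 0.2616 = [-0.1054 + 0.0582] / 0.2616 = -0.1802 which rounds to -0.18
d₂ = d₁ − σ√T = -0.1802 − 0.2616 = -0.4418 which rounds to -0.44
e^(−rT) = e^(−0.048·0.5) = 0.9763
P = 300·0.9763·N(0.44) − 270·N(0.18) = 300·0.9763·0.6700 − 270·0.5714 = 196.2363 − 154.2780 = 41.9583

$41.96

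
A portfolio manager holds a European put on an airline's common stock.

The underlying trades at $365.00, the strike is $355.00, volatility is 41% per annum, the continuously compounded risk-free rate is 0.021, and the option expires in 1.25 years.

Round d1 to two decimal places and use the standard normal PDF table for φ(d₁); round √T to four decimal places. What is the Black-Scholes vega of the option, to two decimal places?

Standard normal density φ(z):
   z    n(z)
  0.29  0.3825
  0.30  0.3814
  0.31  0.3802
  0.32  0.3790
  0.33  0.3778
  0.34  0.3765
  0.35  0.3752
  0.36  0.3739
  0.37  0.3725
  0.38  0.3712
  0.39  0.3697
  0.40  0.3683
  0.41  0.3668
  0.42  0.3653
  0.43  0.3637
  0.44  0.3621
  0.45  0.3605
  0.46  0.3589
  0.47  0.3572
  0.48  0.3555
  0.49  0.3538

σ√T = 0.41·√1.25 = 0.4584
d₁ = [ln(365/355) + (0.021 + ½·0.41²)·1.25] / (σ√T) = (0.0278 + 0.1313) / 0.4584 = 0.3471 → 0.35
√T = √1.25 = 1.1180
φ(d₁) = φ(0.35) = 0.3752
vega = S·φ(d₁)·√T = 365·0.3752·1.1180 = 153.1079

153.11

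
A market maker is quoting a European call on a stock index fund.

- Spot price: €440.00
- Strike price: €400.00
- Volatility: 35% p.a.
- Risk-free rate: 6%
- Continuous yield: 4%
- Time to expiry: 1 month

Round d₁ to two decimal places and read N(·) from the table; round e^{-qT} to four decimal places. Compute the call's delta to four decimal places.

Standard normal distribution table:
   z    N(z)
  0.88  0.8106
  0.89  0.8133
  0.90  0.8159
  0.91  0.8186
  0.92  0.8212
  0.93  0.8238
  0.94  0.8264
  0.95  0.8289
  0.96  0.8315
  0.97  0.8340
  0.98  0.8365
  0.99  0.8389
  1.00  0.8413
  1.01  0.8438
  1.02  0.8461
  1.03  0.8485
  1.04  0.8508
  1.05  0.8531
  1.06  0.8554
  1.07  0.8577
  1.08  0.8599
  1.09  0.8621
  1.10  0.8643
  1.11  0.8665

σ√T = 0.35·√0.08333 = 0.1010
d₁ = [ln(440/400) + (0.06 − 0.04 + ½·0.35²)·0.08333] / (σ√T) = (0.0953 + 0.0068) / 0.1010 = 1.0103 ≈ 1.01
N(d₁) = N(1.01) = 0.8438
Δ_call = exp(−qT)·N(d₁) = 0.9967·0.8438 = 0.8410

0.8410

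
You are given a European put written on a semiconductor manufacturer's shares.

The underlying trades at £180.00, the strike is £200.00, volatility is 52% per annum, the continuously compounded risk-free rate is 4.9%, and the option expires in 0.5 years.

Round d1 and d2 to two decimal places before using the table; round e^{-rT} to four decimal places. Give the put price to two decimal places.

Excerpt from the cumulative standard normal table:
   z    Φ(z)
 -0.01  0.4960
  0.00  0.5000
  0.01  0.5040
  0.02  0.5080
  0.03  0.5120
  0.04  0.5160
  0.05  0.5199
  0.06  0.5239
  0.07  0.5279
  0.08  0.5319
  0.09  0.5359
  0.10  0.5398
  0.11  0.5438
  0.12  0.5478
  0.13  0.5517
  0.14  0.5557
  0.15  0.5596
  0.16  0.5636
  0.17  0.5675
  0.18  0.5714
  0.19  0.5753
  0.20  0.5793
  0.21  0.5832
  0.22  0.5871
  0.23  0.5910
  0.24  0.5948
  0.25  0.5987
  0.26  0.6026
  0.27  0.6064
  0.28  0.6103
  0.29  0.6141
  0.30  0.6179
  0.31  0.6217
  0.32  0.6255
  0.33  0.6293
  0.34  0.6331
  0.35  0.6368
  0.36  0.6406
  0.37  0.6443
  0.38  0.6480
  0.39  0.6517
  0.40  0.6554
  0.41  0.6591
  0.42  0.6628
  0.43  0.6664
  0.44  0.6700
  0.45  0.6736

£35.03

σ√T = 0.52·√0.5 = 0.3677
ln(S/K) + (r + σ²/2)T = ln(180/200) + (0.049 + 0.52²/2)·0.5 = -0.1054 + 0.0921 = -0.0133
d₁ = -0.0133 / 0.3677 = -0.0361 ≈ -0.04
d₂ = d₁ − σ√T = -0.0361 − 0.3677 = -0.4038 ≈ -0.40
e^(−rT) = e^(−0.049·0.5) = 0.9758
N(−d₂) = N(0.40) = 0.6554;  N(−d₁) = N(0.04) = 0.5160
P = 200·0.9758·0.6554 − 180·0.5160 = 127.9079 − 92.8800 = 35.0279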